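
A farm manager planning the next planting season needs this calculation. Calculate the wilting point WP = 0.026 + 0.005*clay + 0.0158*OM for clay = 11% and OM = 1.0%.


WP = 0.026 + 0.005*11 + 0.0158*1.0
   = 0.026 + 0.0550 + 0.0158
   = 0.0968


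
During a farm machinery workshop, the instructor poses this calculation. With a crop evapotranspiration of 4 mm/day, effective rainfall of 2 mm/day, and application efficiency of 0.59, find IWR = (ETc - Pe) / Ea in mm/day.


IWR = (ETc - Pe) / Ea
    = (4 - 2) / 0.59
    = 2 / 0.59
    = 3.39 mm/day


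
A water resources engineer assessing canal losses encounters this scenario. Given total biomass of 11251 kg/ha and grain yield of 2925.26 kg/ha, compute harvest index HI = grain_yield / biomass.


HI = grain_yield / biomass
   = 2925.26 / 11251
   = 0.26


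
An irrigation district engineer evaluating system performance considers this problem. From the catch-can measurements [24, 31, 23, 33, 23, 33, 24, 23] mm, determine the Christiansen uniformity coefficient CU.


xbar = 214 / 8 = 26.750
sum|xi - xbar| = 33.500
CU = 100 * (1 - 33.500 / (8 * 26.750))
   = 100 * (1 - 0.1565)
   = 84.35%


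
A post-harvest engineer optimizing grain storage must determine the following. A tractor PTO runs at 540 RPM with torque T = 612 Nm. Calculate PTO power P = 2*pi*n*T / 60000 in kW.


P = 2*pi*n*T / 60000
  = 2*pi * 540 * 612 / 60000
  = 2076467.08 / 60000
  = 34.61 kW


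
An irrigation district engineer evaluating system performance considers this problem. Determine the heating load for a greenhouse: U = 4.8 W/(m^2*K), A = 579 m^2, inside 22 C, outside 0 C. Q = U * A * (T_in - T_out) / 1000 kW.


dT = 22 - (0) = 22 K
Q = U * A * dT
  = 4.8 * 579 * 22
  = 61142.40 W = 61.14 kW


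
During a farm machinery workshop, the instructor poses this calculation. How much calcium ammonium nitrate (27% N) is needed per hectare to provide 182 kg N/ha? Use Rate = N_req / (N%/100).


Rate = N_required / (N_content / 100)
     = 182 / (27 / 100)
     = 182 / 0.27
     = 674.07 kg/ha


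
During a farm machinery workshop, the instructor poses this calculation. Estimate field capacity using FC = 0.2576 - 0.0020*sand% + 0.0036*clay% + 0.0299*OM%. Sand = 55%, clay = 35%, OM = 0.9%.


FC = 0.2576 - 0.0020*55 + 0.0036*35 + 0.0299*0.9
   = 0.2576 - 0.1100 + 0.1260 + 0.0269
   = 0.3005


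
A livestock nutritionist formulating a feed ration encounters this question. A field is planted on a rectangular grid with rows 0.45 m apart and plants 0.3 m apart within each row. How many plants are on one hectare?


D = 10000 / (row_sp * plant_sp)
  = 10000 / (0.45 * 0.3)
  = 10000 / 0.1350
  = 74074.07 plants/ha


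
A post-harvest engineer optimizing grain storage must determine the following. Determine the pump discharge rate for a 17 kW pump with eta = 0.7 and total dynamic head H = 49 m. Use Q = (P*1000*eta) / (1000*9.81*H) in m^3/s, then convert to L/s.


Q = (P * 1000 * eta) / (rho * g * H)
  = (17 * 1000 * 0.7) / (1000 * 9.81 * 49)
  = 11900 / 480690
  = 0.02476 m^3/s = 24.76 L/s


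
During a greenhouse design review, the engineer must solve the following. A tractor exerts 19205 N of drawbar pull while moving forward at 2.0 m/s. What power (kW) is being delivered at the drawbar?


P = F * v / 1000
  = 19205 * 2.0 / 1000
  = 38410 / 1000
  = 38.41 kW


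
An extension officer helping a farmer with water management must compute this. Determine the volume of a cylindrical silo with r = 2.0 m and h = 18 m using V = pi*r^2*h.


V = pi * r^2 * h
  = pi * 2.0^2 * 18
  = pi * 4 * 18
  = 226.19 m^3


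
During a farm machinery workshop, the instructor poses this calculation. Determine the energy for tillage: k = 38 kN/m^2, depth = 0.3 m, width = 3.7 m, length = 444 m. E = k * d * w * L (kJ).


E = k * d * w * L
  = 38 * 0.3 * 3.7 * 444
  = 18727.92 kJ


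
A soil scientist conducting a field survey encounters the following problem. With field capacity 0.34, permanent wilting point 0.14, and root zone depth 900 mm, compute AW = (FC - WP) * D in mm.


AW = (FC - WP) * D
   = (0.34 - 0.14) * 900
   = 0.20 * 900
   = 180 mm


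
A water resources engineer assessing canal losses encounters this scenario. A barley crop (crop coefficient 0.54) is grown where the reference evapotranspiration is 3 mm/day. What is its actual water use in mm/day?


ETc = Kc * ET0
    = 0.54 * 3
    = 1.62 mm/day


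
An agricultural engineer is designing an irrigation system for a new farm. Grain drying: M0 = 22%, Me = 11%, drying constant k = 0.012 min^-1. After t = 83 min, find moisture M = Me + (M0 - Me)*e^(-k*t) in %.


M = Me + (M0 - Me) * e^(-k*t)
  = 11 + (22 - 11) * e^(-0.012*83)
  = 11 + 11 * e^(-0.996)
  = 11 + 11 * 0.36935
  = 11 + 4.0629
  = 15.06%


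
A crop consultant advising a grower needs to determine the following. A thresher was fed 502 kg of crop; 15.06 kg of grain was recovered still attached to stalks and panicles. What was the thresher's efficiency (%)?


eta = (total - unthreshed) / total * 100
    = (502 - 15.06) / 502 * 100
    = 486.94 / 502 * 100
    = 97%


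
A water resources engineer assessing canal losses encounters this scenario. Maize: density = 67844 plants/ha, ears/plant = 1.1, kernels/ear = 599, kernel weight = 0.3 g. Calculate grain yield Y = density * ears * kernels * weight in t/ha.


Y = density * ears * kernels * kw
  = 67844 * 1.1 * 599 * 0.3 g/ha
  = 13410723.48 g/ha
  = 13410.72 kg/ha = 13.41 t/ha


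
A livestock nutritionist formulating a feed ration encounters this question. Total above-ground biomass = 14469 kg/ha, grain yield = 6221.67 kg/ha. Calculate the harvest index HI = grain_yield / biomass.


HI = grain_yield / biomass
   = 6221.67 / 14469
   = 0.43


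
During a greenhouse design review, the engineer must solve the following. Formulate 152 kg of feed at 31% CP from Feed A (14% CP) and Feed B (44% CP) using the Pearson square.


parts_A = CP_b - target = 44 - 31 = 13
parts_B = target - CP_a = 31 - 14 = 17
total_parts = 13 + 17 = 30
Feed A = 152 * 13 / 30 = 65.87 kg
Feed B = 152 * 17 / 30 = 86.13 kg

65.87 kg


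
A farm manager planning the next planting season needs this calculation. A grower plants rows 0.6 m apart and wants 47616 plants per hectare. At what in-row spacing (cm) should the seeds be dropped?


spacing = 10000 / (row_sp * density)
        = 10000 / (0.6 * 47616)
        = 10000 / 28569.60
        = 0.35002 m = 35.00 cm


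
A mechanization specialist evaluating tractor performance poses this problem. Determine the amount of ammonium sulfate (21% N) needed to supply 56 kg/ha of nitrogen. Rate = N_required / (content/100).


Rate = N_required / (N_content / 100)
     = 56 / (21 / 100)
     = 56 / 0.21
     = 266.67 kg/ha


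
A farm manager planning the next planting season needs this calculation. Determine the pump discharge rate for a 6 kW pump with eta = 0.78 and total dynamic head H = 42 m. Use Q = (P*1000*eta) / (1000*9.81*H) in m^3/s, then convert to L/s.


Q = (P * 1000 * eta) / (rho * g * H)
  = (6 * 1000 * 0.78) / (1000 * 9.81 * 42)
  = 4680 / 412020
  = 0.01136 m^3/s = 11.36 L/s


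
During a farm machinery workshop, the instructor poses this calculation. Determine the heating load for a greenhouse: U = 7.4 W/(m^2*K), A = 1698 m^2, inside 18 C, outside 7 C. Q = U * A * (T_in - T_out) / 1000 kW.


dT = 18 - (7) = 11 K
Q = U * A * dT
  = 7.4 * 1698 * 11
  = 138217.20 W = 138.22 kW


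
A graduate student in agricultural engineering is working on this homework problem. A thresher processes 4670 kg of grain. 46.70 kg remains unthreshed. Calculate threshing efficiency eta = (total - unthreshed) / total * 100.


eta = (total - unthreshed) / total * 100
    = (4670 - 46.70) / 4670 * 100
    = 4623.30 / 4670 * 100
    = 99%


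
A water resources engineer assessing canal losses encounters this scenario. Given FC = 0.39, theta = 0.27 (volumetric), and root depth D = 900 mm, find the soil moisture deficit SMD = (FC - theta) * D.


SMD = (FC - theta) * D
    = (0.39 - 0.27) * 900
    = 0.120 * 900
    = 108 mm


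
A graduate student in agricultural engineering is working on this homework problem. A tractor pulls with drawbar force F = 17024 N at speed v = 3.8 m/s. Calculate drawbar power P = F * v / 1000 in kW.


P = F * v / 1000
  = 17024 * 3.8 / 1000
  = 64691.20 / 1000
  = 64.69 kW


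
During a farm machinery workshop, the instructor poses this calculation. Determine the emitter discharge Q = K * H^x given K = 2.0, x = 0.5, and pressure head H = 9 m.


Q = K * H^x
  = 2.0 * 9^0.5
  = 2.0 * 3
  = 6 L/h


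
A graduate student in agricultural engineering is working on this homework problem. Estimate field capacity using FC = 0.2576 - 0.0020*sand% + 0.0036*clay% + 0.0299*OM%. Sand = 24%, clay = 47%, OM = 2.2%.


FC = 0.2576 - 0.0020*24 + 0.0036*47 + 0.0299*2.2
   = 0.2576 - 0.0480 + 0.1692 + 0.0658
   = 0.4446


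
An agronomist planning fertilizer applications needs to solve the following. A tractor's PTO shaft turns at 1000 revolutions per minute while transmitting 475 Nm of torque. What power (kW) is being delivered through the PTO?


P = 2*pi*n*T / 60000
  = 2*pi * 1000 * 475 / 60000
  = 2984513.02 / 60000
  = 49.74 kW


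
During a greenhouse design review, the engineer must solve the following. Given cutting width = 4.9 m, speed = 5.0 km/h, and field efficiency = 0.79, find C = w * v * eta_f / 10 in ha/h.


C = w * v * eta_f / 10
  = 4.9 * 5.0 * 0.79 / 10
  = 19.36 / 10
  = 1.94 ha/h


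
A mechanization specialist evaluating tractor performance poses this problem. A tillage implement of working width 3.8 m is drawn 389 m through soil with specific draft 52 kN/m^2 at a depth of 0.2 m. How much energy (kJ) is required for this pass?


E = k * d * w * L
  = 52 * 0.2 * 3.8 * 389
  = 15373.28 kJ


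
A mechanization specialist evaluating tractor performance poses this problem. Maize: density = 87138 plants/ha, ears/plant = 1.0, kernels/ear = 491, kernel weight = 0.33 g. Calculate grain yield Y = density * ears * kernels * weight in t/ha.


Y = density * ears * kernels * kw
  = 87138 * 1.0 * 491 * 0.33 g/ha
  = 14118970.14 g/ha
  = 14118.97 kg/ha = 14.12 t/ha


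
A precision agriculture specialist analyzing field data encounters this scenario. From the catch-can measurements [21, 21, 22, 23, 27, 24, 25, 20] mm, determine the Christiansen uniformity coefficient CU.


xbar = 183 / 8 = 22.875
sum|xi - xbar| = 15
CU = 100 * (1 - 15 / (8 * 22.875))
   = 100 * (1 - 0.0820)
   = 91.80%


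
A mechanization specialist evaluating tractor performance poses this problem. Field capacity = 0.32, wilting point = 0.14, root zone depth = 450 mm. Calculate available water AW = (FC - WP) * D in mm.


AW = (FC - WP) * D
   = (0.32 - 0.14) * 450
   = 0.18 * 450
   = 81 mm


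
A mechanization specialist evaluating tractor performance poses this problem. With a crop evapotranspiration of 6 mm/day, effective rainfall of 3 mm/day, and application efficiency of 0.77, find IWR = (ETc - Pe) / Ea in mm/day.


IWR = (ETc - Pe) / Ea
    = (6 - 3) / 0.77
    = 3 / 0.77
    = 3.90 mm/day


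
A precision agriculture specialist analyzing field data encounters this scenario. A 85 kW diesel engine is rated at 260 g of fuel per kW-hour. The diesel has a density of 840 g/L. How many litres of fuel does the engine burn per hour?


FC = P * BSFC / rho_fuel
   = 85 * 260 / 840
   = 22100 / 840
   = 26.31 L/h


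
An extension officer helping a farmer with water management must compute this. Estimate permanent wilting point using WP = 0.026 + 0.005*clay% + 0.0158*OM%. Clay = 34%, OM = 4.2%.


WP = 0.026 + 0.005*34 + 0.0158*4.2
   = 0.026 + 0.1700 + 0.0664
   = 0.2624


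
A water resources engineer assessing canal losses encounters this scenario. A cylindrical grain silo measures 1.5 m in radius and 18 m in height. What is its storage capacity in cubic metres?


V = pi * r^2 * h
  = pi * 1.5^2 * 18
  = pi * 2.25 * 18
  = 127.23 m^3


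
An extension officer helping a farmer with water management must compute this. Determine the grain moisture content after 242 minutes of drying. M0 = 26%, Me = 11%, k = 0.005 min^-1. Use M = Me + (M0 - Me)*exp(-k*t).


M = Me + (M0 - Me) * e^(-k*t)
  = 11 + (26 - 11) * e^(-0.005*242)
  = 11 + 15 * e^(-1.210)
  = 11 + 15 * 0.29820
  = 11 + 4.4730
  = 15.47%


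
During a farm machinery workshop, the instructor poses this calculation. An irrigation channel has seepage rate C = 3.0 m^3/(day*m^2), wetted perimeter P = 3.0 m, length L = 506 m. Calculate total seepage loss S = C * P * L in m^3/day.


S = C * P * L
  = 3.0 * 3.0 * 506
  = 4554 m^3/day


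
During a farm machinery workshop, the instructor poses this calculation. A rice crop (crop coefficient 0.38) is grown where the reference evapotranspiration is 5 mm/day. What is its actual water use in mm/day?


ETc = Kc * ET0
    = 0.38 * 5
    = 1.90 mm/day


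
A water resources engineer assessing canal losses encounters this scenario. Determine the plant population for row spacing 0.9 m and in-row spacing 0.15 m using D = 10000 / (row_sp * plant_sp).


D = 10000 / (row_sp * plant_sp)
  = 10000 / (0.9 * 0.15)
  = 10000 / 0.1350
  = 74074.07 plants/ha


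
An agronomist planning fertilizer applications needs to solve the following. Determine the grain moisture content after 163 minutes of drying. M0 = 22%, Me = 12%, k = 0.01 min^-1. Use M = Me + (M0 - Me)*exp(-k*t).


M = Me + (M0 - Me) * e^(-k*t)
  = 12 + (22 - 12) * e^(-0.01*163)
  = 12 + 10 * e^(-1.630)
  = 12 + 10 * 0.19593
  = 12 + 1.9593
  = 13.96%


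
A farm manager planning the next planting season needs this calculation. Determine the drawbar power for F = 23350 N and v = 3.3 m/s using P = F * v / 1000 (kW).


P = F * v / 1000
  = 23350 * 3.3 / 1000
  = 77055 / 1000
  = 77.06 kW


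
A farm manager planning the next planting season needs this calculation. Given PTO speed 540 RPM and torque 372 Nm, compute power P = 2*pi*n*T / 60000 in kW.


P = 2*pi*n*T / 60000
  = 2*pi * 540 * 372 / 60000
  = 1262166.26 / 60000
  = 21.04 kW


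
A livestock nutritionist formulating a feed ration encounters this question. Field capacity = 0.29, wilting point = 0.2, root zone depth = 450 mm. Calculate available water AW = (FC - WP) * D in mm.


AW = (FC - WP) * D
   = (0.29 - 0.2) * 450
   = 0.09 * 450
   = 40.50 mm


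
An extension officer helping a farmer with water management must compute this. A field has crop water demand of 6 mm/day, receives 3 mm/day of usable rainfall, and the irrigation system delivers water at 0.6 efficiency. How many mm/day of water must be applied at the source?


IWR = (ETc - Pe) / Ea
    = (6 - 3) / 0.6
    = 3 / 0.6
    = 5 mm/day


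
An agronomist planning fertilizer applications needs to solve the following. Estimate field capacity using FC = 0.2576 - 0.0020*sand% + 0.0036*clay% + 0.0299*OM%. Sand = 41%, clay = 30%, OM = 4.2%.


FC = 0.2576 - 0.0020*41 + 0.0036*30 + 0.0299*4.2
   = 0.2576 - 0.0820 + 0.1080 + 0.1256
   = 0.4092


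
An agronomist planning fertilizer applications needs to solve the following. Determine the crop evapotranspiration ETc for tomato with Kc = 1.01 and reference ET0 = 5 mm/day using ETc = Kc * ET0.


ETc = Kc * ET0
    = 1.01 * 5
    = 5.05 mm/day


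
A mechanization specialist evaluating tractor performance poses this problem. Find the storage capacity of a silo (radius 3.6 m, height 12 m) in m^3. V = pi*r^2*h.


V = pi * r^2 * h
  = pi * 3.6^2 * 12
  = pi * 12.96 * 12
  = 488.58 m^3


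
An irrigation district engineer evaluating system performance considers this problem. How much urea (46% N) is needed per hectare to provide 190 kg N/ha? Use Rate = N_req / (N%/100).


Rate = N_required / (N_content / 100)
     = 190 / (46 / 100)
     = 190 / 0.46
     = 413.04 kg/ha


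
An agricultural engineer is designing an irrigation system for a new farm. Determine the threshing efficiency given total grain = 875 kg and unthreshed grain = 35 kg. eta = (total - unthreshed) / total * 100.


eta = (total - unthreshed) / total * 100
    = (875 - 35) / 875 * 100
    = 840 / 875 * 100
    = 96%


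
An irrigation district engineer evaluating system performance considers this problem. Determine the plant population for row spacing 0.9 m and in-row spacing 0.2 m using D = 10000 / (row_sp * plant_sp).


D = 10000 / (row_sp * plant_sp)
  = 10000 / (0.9 * 0.2)
  = 10000 / 0.1800
  = 55555.56 plants/ha


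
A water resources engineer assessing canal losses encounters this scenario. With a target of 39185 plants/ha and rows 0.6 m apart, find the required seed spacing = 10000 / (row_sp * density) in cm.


spacing = 10000 / (row_sp * density)
        = 10000 / (0.6 * 39185)
        = 10000 / 23511
        = 0.42533 m = 42.53 cm


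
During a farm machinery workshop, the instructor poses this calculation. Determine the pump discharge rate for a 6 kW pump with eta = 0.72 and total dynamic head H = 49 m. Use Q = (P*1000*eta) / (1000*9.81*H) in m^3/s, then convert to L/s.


Q = (P * 1000 * eta) / (rho * g * H)
  = (6 * 1000 * 0.72) / (1000 * 9.81 * 49)
  = 4320 / 480690
  = 0.00899 m^3/s = 8.99 L/s


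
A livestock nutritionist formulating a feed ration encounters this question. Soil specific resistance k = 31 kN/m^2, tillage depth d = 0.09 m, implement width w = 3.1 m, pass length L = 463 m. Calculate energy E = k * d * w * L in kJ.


E = k * d * w * L
  = 31 * 0.09 * 3.1 * 463
  = 4004.49 kJ


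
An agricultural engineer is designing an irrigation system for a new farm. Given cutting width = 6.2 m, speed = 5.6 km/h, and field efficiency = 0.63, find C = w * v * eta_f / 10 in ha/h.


C = w * v * eta_f / 10
  = 6.2 * 5.6 * 0.63 / 10
  = 21.87 / 10
  = 2.19 ha/h


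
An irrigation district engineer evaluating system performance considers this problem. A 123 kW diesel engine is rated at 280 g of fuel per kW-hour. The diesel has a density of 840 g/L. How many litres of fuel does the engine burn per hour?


FC = P * BSFC / rho_fuel
   = 123 * 280 / 840
   = 34440 / 840
   = 41 L/h


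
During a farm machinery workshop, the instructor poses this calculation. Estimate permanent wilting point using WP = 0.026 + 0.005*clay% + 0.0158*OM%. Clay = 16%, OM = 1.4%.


WP = 0.026 + 0.005*16 + 0.0158*1.4
   = 0.026 + 0.0800 + 0.0221
   = 0.1281


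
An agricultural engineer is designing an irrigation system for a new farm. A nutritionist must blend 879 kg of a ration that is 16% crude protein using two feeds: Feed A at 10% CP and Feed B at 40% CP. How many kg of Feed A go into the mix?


parts_A = CP_b - target = 40 - 16 = 24
parts_B = target - CP_a = 16 - 10 = 6
total_parts = 24 + 6 = 30
Feed A = 879 * 24 / 30 = 703.20 kg
Feed B = 879 * 6 / 30 = 175.80 kg

703.20 kg


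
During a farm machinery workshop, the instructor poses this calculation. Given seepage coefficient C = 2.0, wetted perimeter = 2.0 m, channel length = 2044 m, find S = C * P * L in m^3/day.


S = C * P * L
  = 2.0 * 2.0 * 2044
  = 8176 m^3/day


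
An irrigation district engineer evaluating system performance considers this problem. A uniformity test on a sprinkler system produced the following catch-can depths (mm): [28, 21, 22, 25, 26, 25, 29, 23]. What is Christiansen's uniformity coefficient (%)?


xbar = 199 / 8 = 24.875
sum|xi - xbar| = 17.250
CU = 100 * (1 - 17.250 / (8 * 24.875))
   = 100 * (1 - 0.0867)
   = 91.33%


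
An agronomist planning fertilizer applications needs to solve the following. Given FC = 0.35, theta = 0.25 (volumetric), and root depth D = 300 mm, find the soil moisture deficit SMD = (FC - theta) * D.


SMD = (FC - theta) * D
    = (0.35 - 0.25) * 300
    = 0.100 * 300
    = 30 mm


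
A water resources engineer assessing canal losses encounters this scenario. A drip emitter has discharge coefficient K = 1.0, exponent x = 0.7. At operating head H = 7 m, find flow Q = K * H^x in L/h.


Q = K * H^x
  = 1.0 * 7^0.7
  = 1.0 * 3.9045
  = 3.90 L/h


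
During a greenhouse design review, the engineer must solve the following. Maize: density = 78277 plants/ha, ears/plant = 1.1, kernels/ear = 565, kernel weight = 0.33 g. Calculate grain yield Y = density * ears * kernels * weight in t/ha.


Y = density * ears * kernels * kw
  = 78277 * 1.1 * 565 * 0.33 g/ha
  = 16054221.32 g/ha
  = 16054.22 kg/ha = 16.05 t/ha


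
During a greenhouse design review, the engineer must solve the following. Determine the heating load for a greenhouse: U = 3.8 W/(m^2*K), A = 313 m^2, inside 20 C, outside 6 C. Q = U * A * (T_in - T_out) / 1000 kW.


dT = 20 - (6) = 14 K
Q = U * A * dT
  = 3.8 * 313 * 14
  = 16651.60 W = 16.65 kW


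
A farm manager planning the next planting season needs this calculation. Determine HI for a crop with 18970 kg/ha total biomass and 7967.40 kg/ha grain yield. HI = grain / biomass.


HI = grain_yield / biomass
   = 7967.40 / 18970
   = 0.42


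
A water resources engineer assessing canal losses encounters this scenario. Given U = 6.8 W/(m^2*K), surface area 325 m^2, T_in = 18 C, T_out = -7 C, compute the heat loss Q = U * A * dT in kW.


dT = 18 - (-7) = 25 K
Q = U * A * dT
  = 6.8 * 325 * 25
  = 55250 W = 55.25 kW


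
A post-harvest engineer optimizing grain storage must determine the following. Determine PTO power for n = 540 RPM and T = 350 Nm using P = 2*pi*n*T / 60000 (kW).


P = 2*pi*n*T / 60000
  = 2*pi * 540 * 350 / 60000
  = 1187522.02 / 60000
  = 19.79 kW


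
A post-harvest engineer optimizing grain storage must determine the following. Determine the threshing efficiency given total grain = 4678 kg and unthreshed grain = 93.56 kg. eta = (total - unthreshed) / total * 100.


eta = (total - unthreshed) / total * 100
    = (4678 - 93.56) / 4678 * 100
    = 4584.44 / 4678 * 100
    = 98%


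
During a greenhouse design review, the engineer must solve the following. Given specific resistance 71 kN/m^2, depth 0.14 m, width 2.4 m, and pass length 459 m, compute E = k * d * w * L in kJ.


E = k * d * w * L
  = 71 * 0.14 * 2.4 * 459
  = 10949.90 kJ


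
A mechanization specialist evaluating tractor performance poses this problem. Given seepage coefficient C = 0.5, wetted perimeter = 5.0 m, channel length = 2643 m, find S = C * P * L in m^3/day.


S = C * P * L
  = 0.5 * 5.0 * 2643
  = 6607.50 m^3/day


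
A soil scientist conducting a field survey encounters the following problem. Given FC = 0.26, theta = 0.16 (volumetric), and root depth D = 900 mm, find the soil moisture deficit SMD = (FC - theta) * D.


SMD = (FC - theta) * D
    = (0.26 - 0.16) * 900
    = 0.100 * 900
    = 90 mm


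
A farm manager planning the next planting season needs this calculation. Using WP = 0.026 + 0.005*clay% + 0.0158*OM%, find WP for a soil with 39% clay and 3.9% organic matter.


WP = 0.026 + 0.005*39 + 0.0158*3.9
   = 0.026 + 0.1950 + 0.0616
   = 0.2826


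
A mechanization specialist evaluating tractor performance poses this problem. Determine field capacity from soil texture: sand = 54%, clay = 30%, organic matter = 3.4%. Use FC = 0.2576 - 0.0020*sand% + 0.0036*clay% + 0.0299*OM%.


FC = 0.2576 - 0.0020*54 + 0.0036*30 + 0.0299*3.4
   = 0.2576 - 0.1080 + 0.1080 + 0.1017
   = 0.3593


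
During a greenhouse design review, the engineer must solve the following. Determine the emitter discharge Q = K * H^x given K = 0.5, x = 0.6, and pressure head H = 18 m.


Q = K * H^x
  = 0.5 * 18^0.6
  = 0.5 * 5.6645
  = 2.83 L/h


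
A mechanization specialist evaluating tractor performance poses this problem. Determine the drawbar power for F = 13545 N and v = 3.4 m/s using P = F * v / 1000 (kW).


P = F * v / 1000
  = 13545 * 3.4 / 1000
  = 46053 / 1000
  = 46.05 kW


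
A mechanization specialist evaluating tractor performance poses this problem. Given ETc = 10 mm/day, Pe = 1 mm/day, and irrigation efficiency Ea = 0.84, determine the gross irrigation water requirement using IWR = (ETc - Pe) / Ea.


IWR = (ETc - Pe) / Ea
    = (10 - 1) / 0.84
    = 9 / 0.84
    = 10.71 mm/day


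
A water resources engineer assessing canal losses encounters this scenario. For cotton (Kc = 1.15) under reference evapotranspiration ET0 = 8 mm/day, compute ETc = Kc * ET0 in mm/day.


ETc = Kc * ET0
    = 1.15 * 8
    = 9.20 mm/day


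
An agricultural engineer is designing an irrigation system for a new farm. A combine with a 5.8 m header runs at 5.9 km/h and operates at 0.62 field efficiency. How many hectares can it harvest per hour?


C = w * v * eta_f / 10
  = 5.8 * 5.9 * 0.62 / 10
  = 21.22 / 10
  = 2.12 ha/h


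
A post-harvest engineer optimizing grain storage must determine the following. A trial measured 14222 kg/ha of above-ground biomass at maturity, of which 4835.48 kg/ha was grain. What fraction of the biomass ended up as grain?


HI = grain_yield / biomass
   = 4835.48 / 14222
   = 0.34


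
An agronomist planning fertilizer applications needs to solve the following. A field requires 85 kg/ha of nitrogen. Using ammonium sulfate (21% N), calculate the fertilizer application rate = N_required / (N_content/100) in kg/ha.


Rate = N_required / (N_content / 100)
     = 85 / (21 / 100)
     = 85 / 0.21
     = 404.76 kg/ha


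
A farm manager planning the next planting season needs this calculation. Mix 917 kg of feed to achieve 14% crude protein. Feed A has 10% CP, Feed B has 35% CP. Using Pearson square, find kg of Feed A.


parts_A = CP_b - target = 35 - 14 = 21
parts_B = target - CP_a = 14 - 10 = 4
total_parts = 21 + 4 = 25
Feed A = 917 * 21 / 25 = 770.28 kg
Feed B = 917 * 4 / 25 = 146.72 kg

770.28 kg


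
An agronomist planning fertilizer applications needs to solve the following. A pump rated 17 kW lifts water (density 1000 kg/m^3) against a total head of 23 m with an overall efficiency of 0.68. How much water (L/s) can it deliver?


Q = (P * 1000 * eta) / (rho * g * H)
  = (17 * 1000 * 0.68) / (1000 * 9.81 * 23)
  = 11560 / 225630
  = 0.05123 m^3/s = 51.23 L/s


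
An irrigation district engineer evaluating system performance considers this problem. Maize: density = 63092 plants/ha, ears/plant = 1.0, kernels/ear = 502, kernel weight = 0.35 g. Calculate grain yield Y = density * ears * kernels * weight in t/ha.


Y = density * ears * kernels * kw
  = 63092 * 1.0 * 502 * 0.35 g/ha
  = 11085264.40 g/ha
  = 11085.26 kg/ha = 11.09 t/ha


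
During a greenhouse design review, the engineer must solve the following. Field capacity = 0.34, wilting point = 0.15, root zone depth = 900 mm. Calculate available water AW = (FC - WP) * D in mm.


AW = (FC - WP) * D
   = (0.34 - 0.15) * 900
   = 0.19 * 900
   = 171 mm


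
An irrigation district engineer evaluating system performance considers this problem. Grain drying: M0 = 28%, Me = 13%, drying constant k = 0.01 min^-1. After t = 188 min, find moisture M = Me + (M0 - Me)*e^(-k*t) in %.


M = Me + (M0 - Me) * e^(-k*t)
  = 13 + (28 - 13) * e^(-0.01*188)
  = 13 + 15 * e^(-1.880)
  = 13 + 15 * 0.15259
  = 13 + 2.2889
  = 15.29%


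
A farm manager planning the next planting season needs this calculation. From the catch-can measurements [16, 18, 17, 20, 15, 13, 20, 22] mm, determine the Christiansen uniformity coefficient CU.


xbar = 141 / 8 = 17.625
sum|xi - xbar| = 19
CU = 100 * (1 - 19 / (8 * 17.625))
   = 100 * (1 - 0.1348)
   = 86.52%


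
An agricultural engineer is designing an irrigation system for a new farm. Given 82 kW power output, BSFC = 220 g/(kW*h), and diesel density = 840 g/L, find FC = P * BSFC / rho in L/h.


FC = P * BSFC / rho_fuel
   = 82 * 220 / 840
   = 18040 / 840
   = 21.48 L/h


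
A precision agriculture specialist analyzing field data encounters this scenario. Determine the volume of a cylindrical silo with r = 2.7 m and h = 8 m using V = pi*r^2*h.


V = pi * r^2 * h
  = pi * 2.7^2 * 8
  = pi * 7.29 * 8
  = 183.22 m^3


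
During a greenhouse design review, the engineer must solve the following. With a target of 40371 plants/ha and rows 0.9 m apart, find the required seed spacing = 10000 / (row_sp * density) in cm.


spacing = 10000 / (row_sp * density)
        = 10000 / (0.9 * 40371)
        = 10000 / 36333.90
        = 0.27523 m = 27.52 cm


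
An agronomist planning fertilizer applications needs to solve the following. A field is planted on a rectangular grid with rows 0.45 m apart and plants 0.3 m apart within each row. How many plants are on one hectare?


D = 10000 / (row_sp * plant_sp)
  = 10000 / (0.45 * 0.3)
  = 10000 / 0.1350
  = 74074.07 plants/ha


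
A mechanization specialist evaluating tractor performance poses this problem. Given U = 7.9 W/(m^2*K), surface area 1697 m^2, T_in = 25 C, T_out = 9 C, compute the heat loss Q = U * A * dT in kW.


dT = 25 - (9) = 16 K
Q = U * A * dT
  = 7.9 * 1697 * 16
  = 214500.80 W = 214.50 kW


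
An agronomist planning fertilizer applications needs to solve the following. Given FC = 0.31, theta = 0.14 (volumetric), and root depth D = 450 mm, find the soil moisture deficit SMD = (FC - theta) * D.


SMD = (FC - theta) * D
    = (0.31 - 0.14) * 450
    = 0.170 * 450
    = 76.50 mm


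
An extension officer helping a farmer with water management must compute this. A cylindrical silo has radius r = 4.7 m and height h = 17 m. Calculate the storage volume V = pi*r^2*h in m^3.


V = pi * r^2 * h
  = pi * 4.7^2 * 17
  = pi * 22.09 * 17
  = 1179.76 m^3


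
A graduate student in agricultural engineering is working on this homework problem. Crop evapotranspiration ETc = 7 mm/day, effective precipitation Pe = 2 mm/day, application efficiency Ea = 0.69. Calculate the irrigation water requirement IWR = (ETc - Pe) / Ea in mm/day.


IWR = (ETc - Pe) / Ea
    = (7 - 2) / 0.69
    = 5 / 0.69
    = 7.25 mm/day


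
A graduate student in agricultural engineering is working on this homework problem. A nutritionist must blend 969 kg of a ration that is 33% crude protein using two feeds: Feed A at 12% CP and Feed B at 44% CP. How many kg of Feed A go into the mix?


parts_A = CP_b - target = 44 - 33 = 11
parts_B = target - CP_a = 33 - 12 = 21
total_parts = 11 + 21 = 32
Feed A = 969 * 11 / 32 = 333.09 kg
Feed B = 969 * 21 / 32 = 635.91 kg

333.09 kg


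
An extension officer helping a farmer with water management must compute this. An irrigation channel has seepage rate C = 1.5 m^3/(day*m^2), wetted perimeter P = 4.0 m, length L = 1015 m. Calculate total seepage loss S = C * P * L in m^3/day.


S = C * P * L
  = 1.5 * 4.0 * 1015
  = 6090 m^3/day


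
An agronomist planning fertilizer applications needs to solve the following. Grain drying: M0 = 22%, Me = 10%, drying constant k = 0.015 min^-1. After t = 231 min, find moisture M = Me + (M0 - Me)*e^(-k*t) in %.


M = Me + (M0 - Me) * e^(-k*t)
  = 10 + (22 - 10) * e^(-0.015*231)
  = 10 + 12 * e^(-3.465)
  = 10 + 12 * 0.03127
  = 10 + 0.3753
  = 10.38%


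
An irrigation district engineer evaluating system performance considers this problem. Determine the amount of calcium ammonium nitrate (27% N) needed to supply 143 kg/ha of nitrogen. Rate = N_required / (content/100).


Rate = N_required / (N_content / 100)
     = 143 / (27 / 100)
     = 143 / 0.27
     = 529.63 kg/ha


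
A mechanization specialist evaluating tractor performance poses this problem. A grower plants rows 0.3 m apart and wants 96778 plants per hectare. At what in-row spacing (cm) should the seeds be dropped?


spacing = 10000 / (row_sp * density)
        = 10000 / (0.3 * 96778)
        = 10000 / 29033.40
        = 0.34443 m = 34.44 cm


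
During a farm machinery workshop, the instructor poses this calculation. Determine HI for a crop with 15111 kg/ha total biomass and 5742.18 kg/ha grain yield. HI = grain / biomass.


HI = grain_yield / biomass
   = 5742.18 / 15111
   = 0.38


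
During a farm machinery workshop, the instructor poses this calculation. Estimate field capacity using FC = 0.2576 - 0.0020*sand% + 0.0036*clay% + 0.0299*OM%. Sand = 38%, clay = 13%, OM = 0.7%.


FC = 0.2576 - 0.0020*38 + 0.0036*13 + 0.0299*0.7
   = 0.2576 - 0.0760 + 0.0468 + 0.0209
   = 0.2493


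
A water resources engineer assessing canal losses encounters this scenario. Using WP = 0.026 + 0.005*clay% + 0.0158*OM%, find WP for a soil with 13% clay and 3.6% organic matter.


WP = 0.026 + 0.005*13 + 0.0158*3.6
   = 0.026 + 0.0650 + 0.0569
   = 0.1479


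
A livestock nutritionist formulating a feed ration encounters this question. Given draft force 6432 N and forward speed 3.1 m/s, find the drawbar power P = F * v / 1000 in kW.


P = F * v / 1000
  = 6432 * 3.1 / 1000
  = 19939.20 / 1000
  = 19.94 kW


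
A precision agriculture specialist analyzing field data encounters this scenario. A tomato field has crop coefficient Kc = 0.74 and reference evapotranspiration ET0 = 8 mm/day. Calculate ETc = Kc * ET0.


ETc = Kc * ET0
    = 0.74 * 8
    = 5.92 mm/day


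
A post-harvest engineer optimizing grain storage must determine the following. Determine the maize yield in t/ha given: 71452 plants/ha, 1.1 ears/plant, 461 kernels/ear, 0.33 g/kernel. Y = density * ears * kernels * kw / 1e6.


Y = density * ears * kernels * kw
  = 71452 * 1.1 * 461 * 0.33 g/ha
  = 11956992.04 g/ha
  = 11956.99 kg/ha = 11.96 t/ha


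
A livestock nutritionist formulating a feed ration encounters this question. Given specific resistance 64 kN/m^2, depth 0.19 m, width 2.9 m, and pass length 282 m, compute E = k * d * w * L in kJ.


E = k * d * w * L
  = 64 * 0.19 * 2.9 * 282
  = 9944.45 kJ


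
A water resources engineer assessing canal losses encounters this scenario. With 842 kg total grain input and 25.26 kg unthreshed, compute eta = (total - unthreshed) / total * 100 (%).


eta = (total - unthreshed) / total * 100
    = (842 - 25.26) / 842 * 100
    = 816.74 / 842 * 100
    = 97%


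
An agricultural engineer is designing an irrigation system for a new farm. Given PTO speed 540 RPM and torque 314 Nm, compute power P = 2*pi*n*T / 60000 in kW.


P = 2*pi*n*T / 60000
  = 2*pi * 540 * 314 / 60000
  = 1065376.90 / 60000
  = 17.76 kW


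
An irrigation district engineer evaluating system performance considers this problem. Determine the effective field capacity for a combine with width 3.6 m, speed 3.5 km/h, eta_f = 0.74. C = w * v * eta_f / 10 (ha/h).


C = w * v * eta_f / 10
  = 3.6 * 3.5 * 0.74 / 10
  = 9.32 / 10
  = 0.93 ha/h


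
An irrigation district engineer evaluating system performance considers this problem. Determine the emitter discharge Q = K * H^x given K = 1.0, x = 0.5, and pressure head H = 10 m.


Q = K * H^x
  = 1.0 * 10^0.5
  = 1.0 * 3.1623
  = 3.16 L/h


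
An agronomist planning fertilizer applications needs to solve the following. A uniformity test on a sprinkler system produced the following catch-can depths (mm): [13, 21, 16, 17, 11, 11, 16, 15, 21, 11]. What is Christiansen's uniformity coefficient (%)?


xbar = 152 / 10 = 15.200
sum|xi - xbar| = 30
CU = 100 * (1 - 30 / (10 * 15.200))
   = 100 * (1 - 0.1974)
   = 80.26%


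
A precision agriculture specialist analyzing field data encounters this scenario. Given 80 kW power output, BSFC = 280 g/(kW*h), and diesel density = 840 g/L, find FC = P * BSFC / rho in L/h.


FC = P * BSFC / rho_fuel
   = 80 * 280 / 840
   = 22400 / 840
   = 26.67 L/h


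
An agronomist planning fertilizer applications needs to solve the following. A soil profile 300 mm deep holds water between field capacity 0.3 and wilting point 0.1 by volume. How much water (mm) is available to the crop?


AW = (FC - WP) * D
   = (0.3 - 0.1) * 300
   = 0.20 * 300
   = 60 mm


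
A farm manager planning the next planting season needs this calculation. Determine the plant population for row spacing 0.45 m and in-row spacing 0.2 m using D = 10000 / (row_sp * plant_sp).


D = 10000 / (row_sp * plant_sp)
  = 10000 / (0.45 * 0.2)
  = 10000 / 0.0900
  = 111111.11 plants/ha


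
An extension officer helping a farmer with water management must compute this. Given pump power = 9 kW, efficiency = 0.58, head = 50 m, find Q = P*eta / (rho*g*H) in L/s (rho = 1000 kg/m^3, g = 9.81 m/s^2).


Q = (P * 1000 * eta) / (rho * g * H)
  = (9 * 1000 * 0.58) / (1000 * 9.81 * 50)
  = 5220 / 490500
  = 0.01064 m^3/s = 10.64 L/s


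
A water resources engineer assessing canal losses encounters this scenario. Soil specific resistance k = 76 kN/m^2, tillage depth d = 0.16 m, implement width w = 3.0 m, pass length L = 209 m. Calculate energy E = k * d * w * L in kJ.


E = k * d * w * L
  = 76 * 0.16 * 3.0 * 209
  = 7624.32 kJ


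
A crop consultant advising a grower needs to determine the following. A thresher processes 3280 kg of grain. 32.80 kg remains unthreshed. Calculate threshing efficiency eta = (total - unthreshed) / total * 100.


eta = (total - unthreshed) / total * 100
    = (3280 - 32.80) / 3280 * 100
    = 3247.20 / 3280 * 100
    = 99%


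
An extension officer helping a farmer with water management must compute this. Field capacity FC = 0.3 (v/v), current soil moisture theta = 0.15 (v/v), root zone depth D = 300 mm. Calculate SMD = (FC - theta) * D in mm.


SMD = (FC - theta) * D
    = (0.3 - 0.15) * 300
    = 0.150 * 300
    = 45 mm


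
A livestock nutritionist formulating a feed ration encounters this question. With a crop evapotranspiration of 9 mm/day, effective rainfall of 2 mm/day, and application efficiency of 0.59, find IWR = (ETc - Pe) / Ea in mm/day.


IWR = (ETc - Pe) / Ea
    = (9 - 2) / 0.59
    = 7 / 0.59
    = 11.86 mm/day


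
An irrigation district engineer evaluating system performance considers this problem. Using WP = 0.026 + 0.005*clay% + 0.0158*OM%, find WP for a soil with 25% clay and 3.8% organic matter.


WP = 0.026 + 0.005*25 + 0.0158*3.8
   = 0.026 + 0.1250 + 0.0600
   = 0.2110


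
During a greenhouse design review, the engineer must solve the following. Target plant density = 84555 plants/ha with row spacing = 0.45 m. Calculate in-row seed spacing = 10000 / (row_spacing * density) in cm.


spacing = 10000 / (row_sp * density)
        = 10000 / (0.45 * 84555)
        = 10000 / 38049.75
        = 0.26281 m = 26.28 cm


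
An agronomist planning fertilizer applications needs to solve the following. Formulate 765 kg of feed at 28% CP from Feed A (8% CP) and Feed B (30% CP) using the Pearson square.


parts_A = CP_b - target = 30 - 28 = 2
parts_B = target - CP_a = 28 - 8 = 20
total_parts = 2 + 20 = 22
Feed A = 765 * 2 / 22 = 69.55 kg
Feed B = 765 * 20 / 22 = 695.45 kg

69.55 kg


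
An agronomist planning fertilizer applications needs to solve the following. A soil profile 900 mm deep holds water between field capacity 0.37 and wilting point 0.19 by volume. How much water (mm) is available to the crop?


AW = (FC - WP) * D
   = (0.37 - 0.19) * 900
   = 0.18 * 900
   = 162 mm


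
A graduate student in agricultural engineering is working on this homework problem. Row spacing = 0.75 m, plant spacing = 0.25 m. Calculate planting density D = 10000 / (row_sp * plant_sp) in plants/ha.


D = 10000 / (row_sp * plant_sp)
  = 10000 / (0.75 * 0.25)
  = 10000 / 0.1875
  = 53333.33 plants/ha


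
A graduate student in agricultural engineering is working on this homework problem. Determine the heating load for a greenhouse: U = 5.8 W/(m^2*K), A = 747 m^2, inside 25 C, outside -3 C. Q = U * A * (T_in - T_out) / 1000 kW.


dT = 25 - (-3) = 28 K
Q = U * A * dT
  = 5.8 * 747 * 28
  = 121312.80 W = 121.31 kW


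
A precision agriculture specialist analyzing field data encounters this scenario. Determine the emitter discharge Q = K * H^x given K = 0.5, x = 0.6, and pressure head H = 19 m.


Q = K * H^x
  = 0.5 * 19^0.6
  = 0.5 * 5.8513
  = 2.93 L/h


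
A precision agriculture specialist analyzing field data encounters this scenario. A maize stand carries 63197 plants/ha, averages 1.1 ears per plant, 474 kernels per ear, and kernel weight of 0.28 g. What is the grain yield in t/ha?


Y = density * ears * kernels * kw
  = 63197 * 1.1 * 474 * 0.28 g/ha
  = 9226256.42 g/ha
  = 9226.26 kg/ha = 9.23 t/ha
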